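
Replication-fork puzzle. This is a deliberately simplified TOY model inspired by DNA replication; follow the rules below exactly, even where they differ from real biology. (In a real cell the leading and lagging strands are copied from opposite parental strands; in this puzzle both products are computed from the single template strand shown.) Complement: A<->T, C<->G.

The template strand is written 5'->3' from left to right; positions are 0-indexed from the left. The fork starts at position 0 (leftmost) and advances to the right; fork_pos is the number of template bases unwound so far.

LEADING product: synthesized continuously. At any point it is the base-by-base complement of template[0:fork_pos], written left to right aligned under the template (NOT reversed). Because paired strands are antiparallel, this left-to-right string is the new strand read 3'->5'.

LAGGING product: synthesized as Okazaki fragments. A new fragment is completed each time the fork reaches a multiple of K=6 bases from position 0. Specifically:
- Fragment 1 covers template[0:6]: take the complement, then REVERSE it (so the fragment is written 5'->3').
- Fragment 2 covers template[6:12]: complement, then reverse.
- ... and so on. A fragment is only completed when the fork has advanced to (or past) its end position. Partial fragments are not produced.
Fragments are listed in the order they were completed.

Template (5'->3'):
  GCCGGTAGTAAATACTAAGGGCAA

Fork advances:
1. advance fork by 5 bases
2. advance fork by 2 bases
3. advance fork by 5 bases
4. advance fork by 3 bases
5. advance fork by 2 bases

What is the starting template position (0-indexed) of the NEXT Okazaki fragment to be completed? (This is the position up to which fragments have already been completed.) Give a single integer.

Answer: 12

Derivation:
Step 1: advance 5 -> fork_pos = 0 + 5 = 5. Next multiple of 6 is 6 (not reached); still 0 fragment(s).
Step 2: advance 2 -> fork_pos = 5 + 2 = 7. Reached multiple(s) of 6: 6 -> fragment 1 completed (1 total).
Step 3: advance 5 -> fork_pos = 7 + 5 = 12. Reached multiple(s) of 6: 12 -> fragment 2 completed (2 total).
Step 4: advance 3 -> fork_pos = 12 + 3 = 15. Next multiple of 6 is 18 (not reached); still 2 fragment(s).
Step 5: advance 2 -> fork_pos = 15 + 2 = 17. Next multiple of 6 is 18 (not reached); still 2 fragment(s).
2 fragment(s) completed, covering template[0:12] (2 x 6 = 12). The next fragment, fragment 3, covers template[12:18], so it starts at position 12.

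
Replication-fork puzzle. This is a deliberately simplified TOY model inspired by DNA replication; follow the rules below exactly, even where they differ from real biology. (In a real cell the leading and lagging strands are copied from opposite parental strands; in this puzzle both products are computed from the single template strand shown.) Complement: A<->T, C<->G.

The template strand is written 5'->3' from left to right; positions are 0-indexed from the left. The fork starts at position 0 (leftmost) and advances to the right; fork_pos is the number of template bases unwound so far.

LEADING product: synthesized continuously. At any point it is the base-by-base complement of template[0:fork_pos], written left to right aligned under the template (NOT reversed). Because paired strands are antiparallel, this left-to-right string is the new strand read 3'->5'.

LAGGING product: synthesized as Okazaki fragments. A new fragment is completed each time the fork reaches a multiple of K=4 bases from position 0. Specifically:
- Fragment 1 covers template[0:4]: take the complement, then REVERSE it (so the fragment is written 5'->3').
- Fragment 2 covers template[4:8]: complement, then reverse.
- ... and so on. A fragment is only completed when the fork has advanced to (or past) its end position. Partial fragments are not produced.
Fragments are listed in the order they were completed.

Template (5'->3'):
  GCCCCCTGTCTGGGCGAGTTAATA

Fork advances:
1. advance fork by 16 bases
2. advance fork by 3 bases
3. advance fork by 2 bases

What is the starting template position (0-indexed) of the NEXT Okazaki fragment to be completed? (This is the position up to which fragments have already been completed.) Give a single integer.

Answer: 20

Derivation:
Step 1: advance 16 -> fork_pos = 0 + 16 = 16. Reached multiple(s) of 4: 4, 8, 12, 16 -> fragments 1-4 completed (4 total).
Step 2: advance 3 -> fork_pos = 16 + 3 = 19. Next multiple of 4 is 20 (not reached); still 4 fragment(s).
Step 3: advance 2 -> fork_pos = 19 + 2 = 21. Reached multiple(s) of 4: 20 -> fragment 5 completed (5 total).
5 fragment(s) completed, covering template[0:20] (5 x 4 = 20). The next fragment, fragment 6, covers template[20:24], so it starts at position 20.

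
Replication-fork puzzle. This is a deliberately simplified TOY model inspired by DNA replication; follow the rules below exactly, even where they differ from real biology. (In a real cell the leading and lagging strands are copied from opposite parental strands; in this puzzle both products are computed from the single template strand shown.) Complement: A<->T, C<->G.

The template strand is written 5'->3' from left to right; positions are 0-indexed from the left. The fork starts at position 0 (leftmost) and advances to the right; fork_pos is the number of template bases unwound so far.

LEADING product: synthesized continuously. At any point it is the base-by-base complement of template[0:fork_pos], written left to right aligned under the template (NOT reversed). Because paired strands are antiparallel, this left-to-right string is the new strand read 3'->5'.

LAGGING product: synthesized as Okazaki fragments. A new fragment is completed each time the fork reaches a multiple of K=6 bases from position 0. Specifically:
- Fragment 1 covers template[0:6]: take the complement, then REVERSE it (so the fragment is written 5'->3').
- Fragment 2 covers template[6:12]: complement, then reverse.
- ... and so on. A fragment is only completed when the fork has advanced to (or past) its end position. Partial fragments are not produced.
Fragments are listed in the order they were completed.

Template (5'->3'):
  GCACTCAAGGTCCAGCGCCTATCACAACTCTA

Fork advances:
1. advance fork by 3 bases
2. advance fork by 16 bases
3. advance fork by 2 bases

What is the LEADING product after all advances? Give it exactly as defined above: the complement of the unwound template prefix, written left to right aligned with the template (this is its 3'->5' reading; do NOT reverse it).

Step 1: advance 3 -> fork_pos = 0 + 3 = 3.
Step 2: advance 16 -> fork_pos = 3 + 16 = 19.
Step 3: advance 2 -> fork_pos = 19 + 2 = 21.
Unwound prefix: template[0:21] = GCACTCAAGGTCCAGCGCCTA
Complement it base by base (A<->T, C<->G), keeping left-to-right order:
  [0:5] GCACT -> CGTGA
  [5:10] CAAGG -> GTTCC
  [10:15] TCCAG -> AGGTC
  [15:20] CGCCT -> GCGGA
  [20:21] A -> T
Concatenate: CGTGAGTTCCAGGTCGCGGAT (length 21; written aligned with the template, i.e. 3'->5').

Answer: CGTGAGTTCCAGGTCGCGGAT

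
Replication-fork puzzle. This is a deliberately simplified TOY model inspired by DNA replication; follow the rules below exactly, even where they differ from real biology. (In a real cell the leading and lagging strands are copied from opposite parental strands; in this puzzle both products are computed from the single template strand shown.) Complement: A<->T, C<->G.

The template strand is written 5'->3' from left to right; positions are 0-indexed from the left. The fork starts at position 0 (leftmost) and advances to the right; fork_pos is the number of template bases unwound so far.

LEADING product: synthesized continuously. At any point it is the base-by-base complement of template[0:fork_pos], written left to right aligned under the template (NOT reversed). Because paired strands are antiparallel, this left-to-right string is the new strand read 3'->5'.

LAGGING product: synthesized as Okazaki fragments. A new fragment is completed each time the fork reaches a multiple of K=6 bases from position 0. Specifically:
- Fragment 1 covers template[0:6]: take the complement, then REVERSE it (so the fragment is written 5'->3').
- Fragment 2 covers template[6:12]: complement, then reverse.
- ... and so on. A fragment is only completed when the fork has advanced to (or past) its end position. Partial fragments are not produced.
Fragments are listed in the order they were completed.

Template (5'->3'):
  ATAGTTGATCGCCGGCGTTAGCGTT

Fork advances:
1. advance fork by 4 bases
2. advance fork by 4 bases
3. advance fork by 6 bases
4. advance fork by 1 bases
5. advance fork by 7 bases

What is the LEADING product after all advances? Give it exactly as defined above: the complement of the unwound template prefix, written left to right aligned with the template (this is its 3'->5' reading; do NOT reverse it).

Answer: TATCAACTAGCGGCCGCAATCG

Derivation:
Step 1: advance 4 -> fork_pos = 0 + 4 = 4.
Step 2: advance 4 -> fork_pos = 4 + 4 = 8.
Step 3: advance 6 -> fork_pos = 8 + 6 = 14.
Step 4: advance 1 -> fork_pos = 14 + 1 = 15.
Step 5: advance 7 -> fork_pos = 15 + 7 = 22.
Unwound prefix: template[0:22] = ATAGTTGATCGCCGGCGTTAGC
Complement it base by base (A<->T, C<->G), keeping left-to-right order:
  [0:5] ATAGT -> TATCA
  [5:10] TGATC -> ACTAG
  [10:15] GCCGG -> CGGCC
  [15:20] CGTTA -> GCAAT
  [20:22] GC -> CG
Concatenate: TATCAACTAGCGGCCGCAATCG (length 22; written aligned with the template, i.e. 3'->5').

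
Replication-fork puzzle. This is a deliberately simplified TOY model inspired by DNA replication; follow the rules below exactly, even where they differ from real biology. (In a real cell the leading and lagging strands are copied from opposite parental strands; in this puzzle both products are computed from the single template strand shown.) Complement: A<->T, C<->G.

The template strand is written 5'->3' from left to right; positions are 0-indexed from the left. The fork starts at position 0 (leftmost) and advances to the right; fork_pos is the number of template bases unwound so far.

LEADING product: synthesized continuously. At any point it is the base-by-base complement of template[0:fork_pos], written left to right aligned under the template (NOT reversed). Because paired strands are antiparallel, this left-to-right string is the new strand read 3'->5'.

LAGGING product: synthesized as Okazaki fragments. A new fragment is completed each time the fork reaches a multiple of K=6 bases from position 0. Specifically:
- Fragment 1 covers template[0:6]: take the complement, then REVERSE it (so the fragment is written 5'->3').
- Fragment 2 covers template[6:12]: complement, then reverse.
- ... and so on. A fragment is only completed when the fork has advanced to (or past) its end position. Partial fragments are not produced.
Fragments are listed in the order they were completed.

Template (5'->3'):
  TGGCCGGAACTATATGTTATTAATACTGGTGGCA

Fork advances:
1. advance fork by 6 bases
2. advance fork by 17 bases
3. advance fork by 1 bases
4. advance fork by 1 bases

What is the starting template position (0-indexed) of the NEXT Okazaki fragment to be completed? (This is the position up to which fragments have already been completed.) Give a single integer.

Answer: 24

Derivation:
Step 1: advance 6 -> fork_pos = 0 + 6 = 6. Reached multiple(s) of 6: 6 -> fragment 1 completed (1 total).
Step 2: advance 17 -> fork_pos = 6 + 17 = 23. Reached multiple(s) of 6: 12, 18 -> fragments 2-3 completed (3 total).
Step 3: advance 1 -> fork_pos = 23 + 1 = 24. Reached multiple(s) of 6: 24 -> fragment 4 completed (4 total).
Step 4: advance 1 -> fork_pos = 24 + 1 = 25. Next multiple of 6 is 30 (not reached); still 4 fragment(s).
4 fragment(s) completed, covering template[0:24] (4 x 6 = 24). The next fragment, fragment 5, covers template[24:30], so it starts at position 24.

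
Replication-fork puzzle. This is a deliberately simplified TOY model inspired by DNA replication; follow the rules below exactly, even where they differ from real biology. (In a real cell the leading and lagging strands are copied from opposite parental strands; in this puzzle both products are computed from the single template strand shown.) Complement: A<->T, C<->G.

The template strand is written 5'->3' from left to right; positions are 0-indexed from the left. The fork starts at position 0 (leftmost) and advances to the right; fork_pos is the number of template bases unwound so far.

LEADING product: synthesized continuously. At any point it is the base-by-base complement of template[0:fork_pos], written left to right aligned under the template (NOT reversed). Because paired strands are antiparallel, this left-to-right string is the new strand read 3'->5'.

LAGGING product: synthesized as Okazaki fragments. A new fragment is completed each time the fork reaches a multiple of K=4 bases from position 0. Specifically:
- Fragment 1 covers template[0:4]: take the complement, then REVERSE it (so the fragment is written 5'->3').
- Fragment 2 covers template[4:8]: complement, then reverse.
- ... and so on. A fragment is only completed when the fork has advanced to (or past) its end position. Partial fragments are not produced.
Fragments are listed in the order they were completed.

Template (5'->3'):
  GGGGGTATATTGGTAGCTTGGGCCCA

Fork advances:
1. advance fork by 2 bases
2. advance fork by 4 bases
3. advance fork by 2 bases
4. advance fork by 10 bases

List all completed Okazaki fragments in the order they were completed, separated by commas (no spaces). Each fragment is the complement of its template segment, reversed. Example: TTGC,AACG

Step 1: advance 2 -> fork_pos = 0 + 2 = 2. Next multiple of 4 is 4 (not reached); still 0 fragment(s).
Step 2: advance 4 -> fork_pos = 2 + 4 = 6. Reached multiple(s) of 4: 4 -> fragment 1 completed (1 total).
Step 3: advance 2 -> fork_pos = 6 + 2 = 8. Reached multiple(s) of 4: 8 -> fragment 2 completed (2 total).
Step 4: advance 10 -> fork_pos = 8 + 10 = 18. Reached multiple(s) of 4: 12, 16 -> fragments 3-4 completed (4 total).
Final fork_pos = 18, so 4 fragment(s) are complete. Build each: template segment -> complement -> reverse.
Fragment 1: template[0:4] = GGGG -> complement CCCC -> reversed CCCC
Fragment 2: template[4:8] = GTAT -> complement CATA -> reversed ATAC
Fragment 3: template[8:12] = ATTG -> complement TAAC -> reversed CAAT
Fragment 4: template[12:16] = GTAG -> complement CATC -> reversed CTAC

Answer: CCCC,ATAC,CAAT,CTAC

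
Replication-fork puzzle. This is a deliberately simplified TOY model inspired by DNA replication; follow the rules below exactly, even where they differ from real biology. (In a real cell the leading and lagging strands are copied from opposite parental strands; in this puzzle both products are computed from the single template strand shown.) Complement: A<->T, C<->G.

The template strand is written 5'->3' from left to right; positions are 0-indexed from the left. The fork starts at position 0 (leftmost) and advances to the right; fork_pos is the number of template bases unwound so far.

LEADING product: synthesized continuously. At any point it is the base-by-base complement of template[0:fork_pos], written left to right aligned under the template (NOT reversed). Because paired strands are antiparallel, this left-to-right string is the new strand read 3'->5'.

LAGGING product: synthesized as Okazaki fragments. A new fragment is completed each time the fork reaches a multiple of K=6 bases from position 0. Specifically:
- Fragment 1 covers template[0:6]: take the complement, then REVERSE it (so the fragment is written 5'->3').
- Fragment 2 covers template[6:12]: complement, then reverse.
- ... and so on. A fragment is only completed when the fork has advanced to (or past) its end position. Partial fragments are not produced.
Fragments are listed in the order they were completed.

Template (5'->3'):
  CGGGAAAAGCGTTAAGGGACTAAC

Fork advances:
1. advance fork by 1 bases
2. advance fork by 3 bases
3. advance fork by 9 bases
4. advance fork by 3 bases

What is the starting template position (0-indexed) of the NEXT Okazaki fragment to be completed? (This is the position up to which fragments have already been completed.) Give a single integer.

Step 1: advance 1 -> fork_pos = 0 + 1 = 1. Next multiple of 6 is 6 (not reached); still 0 fragment(s).
Step 2: advance 3 -> fork_pos = 1 + 3 = 4. Next multiple of 6 is 6 (not reached); still 0 fragment(s).
Step 3: advance 9 -> fork_pos = 4 + 9 = 13. Reached multiple(s) of 6: 6, 12 -> fragments 1-2 completed (2 total).
Step 4: advance 3 -> fork_pos = 13 + 3 = 16. Next multiple of 6 is 18 (not reached); still 2 fragment(s).
2 fragment(s) completed, covering template[0:12] (2 x 6 = 12). The next fragment, fragment 3, covers template[12:18], so it starts at position 12.

Answer: 12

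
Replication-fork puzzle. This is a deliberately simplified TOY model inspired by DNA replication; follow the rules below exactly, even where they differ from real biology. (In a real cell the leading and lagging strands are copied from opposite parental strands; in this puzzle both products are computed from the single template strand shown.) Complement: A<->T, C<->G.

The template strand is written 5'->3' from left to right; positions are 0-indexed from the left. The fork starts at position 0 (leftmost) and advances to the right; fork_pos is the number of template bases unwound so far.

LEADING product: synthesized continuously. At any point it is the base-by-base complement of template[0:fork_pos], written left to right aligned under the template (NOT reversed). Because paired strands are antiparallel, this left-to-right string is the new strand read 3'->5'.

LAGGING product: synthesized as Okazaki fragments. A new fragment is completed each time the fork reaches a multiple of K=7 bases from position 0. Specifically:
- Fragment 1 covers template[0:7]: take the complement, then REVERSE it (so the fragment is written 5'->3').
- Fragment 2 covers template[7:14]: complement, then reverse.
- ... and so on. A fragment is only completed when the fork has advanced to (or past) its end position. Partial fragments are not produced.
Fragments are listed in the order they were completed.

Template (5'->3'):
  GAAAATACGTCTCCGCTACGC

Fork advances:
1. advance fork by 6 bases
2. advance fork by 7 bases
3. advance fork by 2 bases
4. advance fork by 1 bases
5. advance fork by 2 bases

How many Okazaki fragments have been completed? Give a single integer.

Answer: 2

Derivation:
Step 1: advance 6 -> fork_pos = 0 + 6 = 6. Next multiple of 7 is 7 (not reached); still 0 fragment(s).
Step 2: advance 7 -> fork_pos = 6 + 7 = 13. Reached multiple(s) of 7: 7 -> fragment 1 completed (1 total).
Step 3: advance 2 -> fork_pos = 13 + 2 = 15. Reached multiple(s) of 7: 14 -> fragment 2 completed (2 total).
Step 4: advance 1 -> fork_pos = 15 + 1 = 16. Next multiple of 7 is 21 (not reached); still 2 fragment(s).
Step 5: advance 2 -> fork_pos = 16 + 2 = 18. Next multiple of 7 is 21 (not reached); still 2 fragment(s).
Check: final fork_pos = 18; the multiples of 7 that are <= 18 are 7..14 -> 18 // 7 = 2 completed fragment(s).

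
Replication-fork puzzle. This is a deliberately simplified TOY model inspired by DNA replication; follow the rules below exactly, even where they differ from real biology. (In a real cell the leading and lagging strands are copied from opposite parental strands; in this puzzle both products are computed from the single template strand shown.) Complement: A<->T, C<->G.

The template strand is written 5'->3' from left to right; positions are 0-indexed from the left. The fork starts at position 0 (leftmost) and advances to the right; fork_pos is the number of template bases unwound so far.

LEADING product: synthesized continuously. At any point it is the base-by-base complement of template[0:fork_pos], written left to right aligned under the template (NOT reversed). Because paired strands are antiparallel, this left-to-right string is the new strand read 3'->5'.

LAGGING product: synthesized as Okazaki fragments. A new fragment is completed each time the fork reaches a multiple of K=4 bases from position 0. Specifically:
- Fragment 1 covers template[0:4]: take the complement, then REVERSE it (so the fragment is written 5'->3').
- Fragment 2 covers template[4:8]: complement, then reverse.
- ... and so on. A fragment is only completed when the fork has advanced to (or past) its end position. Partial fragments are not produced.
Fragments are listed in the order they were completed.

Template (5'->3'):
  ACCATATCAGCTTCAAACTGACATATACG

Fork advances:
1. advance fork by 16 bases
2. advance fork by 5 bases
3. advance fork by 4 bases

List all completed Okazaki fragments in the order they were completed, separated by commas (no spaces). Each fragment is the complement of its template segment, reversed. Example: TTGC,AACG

Answer: TGGT,GATA,AGCT,TTGA,CAGT,ATGT

Derivation:
Step 1: advance 16 -> fork_pos = 0 + 16 = 16. Reached multiple(s) of 4: 4, 8, 12, 16 -> fragments 1-4 completed (4 total).
Step 2: advance 5 -> fork_pos = 16 + 5 = 21. Reached multiple(s) of 4: 20 -> fragment 5 completed (5 total).
Step 3: advance 4 -> fork_pos = 21 + 4 = 25. Reached multiple(s) of 4: 24 -> fragment 6 completed (6 total).
Final fork_pos = 25, so 6 fragment(s) are complete. Build each: template segment -> complement -> reverse.
Fragment 1: template[0:4] = ACCA -> complement TGGT -> reversed TGGT
Fragment 2: template[4:8] = TATC -> complement ATAG -> reversed GATA
Fragment 3: template[8:12] = AGCT -> complement TCGA -> reversed AGCT
Fragment 4: template[12:16] = TCAA -> complement AGTT -> reversed TTGA
Fragment 5: template[16:20] = ACTG -> complement TGAC -> reversed CAGT
Fragment 6: template[20:24] = ACAT -> complement TGTA -> reversed ATGT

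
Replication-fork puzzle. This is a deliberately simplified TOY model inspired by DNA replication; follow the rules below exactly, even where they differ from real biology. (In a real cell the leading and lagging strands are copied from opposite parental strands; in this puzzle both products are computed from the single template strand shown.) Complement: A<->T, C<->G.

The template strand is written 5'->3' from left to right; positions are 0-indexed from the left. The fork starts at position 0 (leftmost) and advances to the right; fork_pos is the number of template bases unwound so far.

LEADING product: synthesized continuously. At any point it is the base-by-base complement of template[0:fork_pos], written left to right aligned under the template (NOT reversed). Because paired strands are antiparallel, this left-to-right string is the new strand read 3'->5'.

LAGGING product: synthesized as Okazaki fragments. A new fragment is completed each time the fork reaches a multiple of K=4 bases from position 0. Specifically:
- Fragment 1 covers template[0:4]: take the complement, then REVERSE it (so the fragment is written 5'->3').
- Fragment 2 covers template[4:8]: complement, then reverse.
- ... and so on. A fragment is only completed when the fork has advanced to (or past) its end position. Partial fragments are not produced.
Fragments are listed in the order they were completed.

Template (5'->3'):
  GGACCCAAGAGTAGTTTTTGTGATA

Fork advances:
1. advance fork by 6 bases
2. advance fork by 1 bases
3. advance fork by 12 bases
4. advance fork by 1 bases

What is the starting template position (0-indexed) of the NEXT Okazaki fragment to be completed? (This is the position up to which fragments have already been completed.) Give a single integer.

Step 1: advance 6 -> fork_pos = 0 + 6 = 6. Reached multiple(s) of 4: 4 -> fragment 1 completed (1 total).
Step 2: advance 1 -> fork_pos = 6 + 1 = 7. Next multiple of 4 is 8 (not reached); still 1 fragment(s).
Step 3: advance 12 -> fork_pos = 7 + 12 = 19. Reached multiple(s) of 4: 8, 12, 16 -> fragments 2-4 completed (4 total).
Step 4: advance 1 -> fork_pos = 19 + 1 = 20. Reached multiple(s) of 4: 20 -> fragment 5 completed (5 total).
5 fragment(s) completed, covering template[0:20] (5 x 4 = 20). The next fragment, fragment 6, covers template[20:24], so it starts at position 20.

Answer: 20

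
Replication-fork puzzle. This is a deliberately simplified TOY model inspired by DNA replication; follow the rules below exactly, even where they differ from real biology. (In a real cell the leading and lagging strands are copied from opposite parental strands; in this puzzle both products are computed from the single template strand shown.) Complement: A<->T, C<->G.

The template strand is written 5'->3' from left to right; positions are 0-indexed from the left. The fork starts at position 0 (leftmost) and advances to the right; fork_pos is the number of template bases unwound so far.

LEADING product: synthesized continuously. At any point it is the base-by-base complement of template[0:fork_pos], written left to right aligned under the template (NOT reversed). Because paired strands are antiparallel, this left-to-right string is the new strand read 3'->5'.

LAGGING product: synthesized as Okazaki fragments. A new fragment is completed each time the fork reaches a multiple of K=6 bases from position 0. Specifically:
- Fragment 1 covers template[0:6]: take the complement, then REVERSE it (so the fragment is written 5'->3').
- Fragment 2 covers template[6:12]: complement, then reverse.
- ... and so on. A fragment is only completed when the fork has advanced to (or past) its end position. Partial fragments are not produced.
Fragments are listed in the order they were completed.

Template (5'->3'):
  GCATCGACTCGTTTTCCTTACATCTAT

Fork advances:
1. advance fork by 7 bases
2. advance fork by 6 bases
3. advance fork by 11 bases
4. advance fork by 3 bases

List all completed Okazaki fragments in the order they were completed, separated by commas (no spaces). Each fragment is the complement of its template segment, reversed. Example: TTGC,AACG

Answer: CGATGC,ACGAGT,AGGAAA,GATGTA

Derivation:
Step 1: advance 7 -> fork_pos = 0 + 7 = 7. Reached multiple(s) of 6: 6 -> fragment 1 completed (1 total).
Step 2: advance 6 -> fork_pos = 7 + 6 = 13. Reached multiple(s) of 6: 12 -> fragment 2 completed (2 total).
Step 3: advance 11 -> fork_pos = 13 + 11 = 24. Reached multiple(s) of 6: 18, 24 -> fragments 3-4 completed (4 total).
Step 4: advance 3 -> fork_pos = 24 + 3 = 27. Next multiple of 6 is 30 (not reached); still 4 fragment(s).
Final fork_pos = 27, so 4 fragment(s) are complete. Build each: template segment -> complement -> reverse.
Fragment 1: template[0:6] = GCATCG -> complement CGTAGC -> reversed CGATGC
Fragment 2: template[6:12] = ACTCGT -> complement TGAGCA -> reversed ACGAGT
Fragment 3: template[12:18] = TTTCCT -> complement AAAGGA -> reversed AGGAAA
Fragment 4: template[18:24] = TACATC -> complement ATGTAG -> reversed GATGTA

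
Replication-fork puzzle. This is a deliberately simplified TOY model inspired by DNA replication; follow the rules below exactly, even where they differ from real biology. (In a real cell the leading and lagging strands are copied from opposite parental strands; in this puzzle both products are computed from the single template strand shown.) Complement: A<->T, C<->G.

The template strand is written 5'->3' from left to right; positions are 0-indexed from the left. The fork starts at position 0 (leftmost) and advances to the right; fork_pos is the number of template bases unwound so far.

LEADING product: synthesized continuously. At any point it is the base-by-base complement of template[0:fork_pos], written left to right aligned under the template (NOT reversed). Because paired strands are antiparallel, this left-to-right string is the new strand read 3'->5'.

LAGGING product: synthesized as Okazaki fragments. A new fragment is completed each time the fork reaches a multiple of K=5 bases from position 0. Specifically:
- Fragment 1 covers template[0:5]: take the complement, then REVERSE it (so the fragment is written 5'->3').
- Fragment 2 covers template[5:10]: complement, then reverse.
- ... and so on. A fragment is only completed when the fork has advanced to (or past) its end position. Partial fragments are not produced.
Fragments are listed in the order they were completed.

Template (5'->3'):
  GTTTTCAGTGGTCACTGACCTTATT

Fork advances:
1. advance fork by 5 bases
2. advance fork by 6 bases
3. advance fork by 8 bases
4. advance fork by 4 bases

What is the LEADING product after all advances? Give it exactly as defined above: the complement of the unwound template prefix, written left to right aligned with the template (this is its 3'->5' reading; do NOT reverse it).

Answer: CAAAAGTCACCAGTGACTGGAAT

Derivation:
Step 1: advance 5 -> fork_pos = 0 + 5 = 5.
Step 2: advance 6 -> fork_pos = 5 + 6 = 11.
Step 3: advance 8 -> fork_pos = 11 + 8 = 19.
Step 4: advance 4 -> fork_pos = 19 + 4 = 23.
Unwound prefix: template[0:23] = GTTTTCAGTGGTCACTGACCTTA
Complement it base by base (A<->T, C<->G), keeping left-to-right order:
  [0:5] GTTTT -> CAAAA
  [5:10] CAGTG -> GTCAC
  [10:15] GTCAC -> CAGTG
  [15:20] TGACC -> ACTGG
  [20:23] TTA -> AAT
Concatenate: CAAAAGTCACCAGTGACTGGAAT (length 23; written aligned with the template, i.e. 3'->5').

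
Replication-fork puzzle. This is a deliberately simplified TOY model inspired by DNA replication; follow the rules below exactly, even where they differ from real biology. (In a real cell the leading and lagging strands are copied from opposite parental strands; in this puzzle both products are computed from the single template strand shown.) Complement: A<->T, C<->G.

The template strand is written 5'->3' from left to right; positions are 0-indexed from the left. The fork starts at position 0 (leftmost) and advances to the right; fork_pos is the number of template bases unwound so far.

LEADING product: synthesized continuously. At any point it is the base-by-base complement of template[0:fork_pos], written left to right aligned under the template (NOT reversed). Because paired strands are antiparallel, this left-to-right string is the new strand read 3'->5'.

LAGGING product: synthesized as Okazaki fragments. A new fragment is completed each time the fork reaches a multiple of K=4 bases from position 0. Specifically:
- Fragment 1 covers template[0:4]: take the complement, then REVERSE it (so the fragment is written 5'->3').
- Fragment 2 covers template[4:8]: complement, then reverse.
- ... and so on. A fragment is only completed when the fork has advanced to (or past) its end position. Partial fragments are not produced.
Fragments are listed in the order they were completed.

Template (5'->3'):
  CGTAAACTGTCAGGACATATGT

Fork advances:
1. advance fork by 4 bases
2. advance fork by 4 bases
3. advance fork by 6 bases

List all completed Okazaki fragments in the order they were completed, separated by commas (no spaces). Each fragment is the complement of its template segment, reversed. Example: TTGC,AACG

Step 1: advance 4 -> fork_pos = 0 + 4 = 4. Reached multiple(s) of 4: 4 -> fragment 1 completed (1 total).
Step 2: advance 4 -> fork_pos = 4 + 4 = 8. Reached multiple(s) of 4: 8 -> fragment 2 completed (2 total).
Step 3: advance 6 -> fork_pos = 8 + 6 = 14. Reached multiple(s) of 4: 12 -> fragment 3 completed (3 total).
Final fork_pos = 14, so 3 fragment(s) are complete. Build each: template segment -> complement -> reverse.
Fragment 1: template[0:4] = CGTA -> complement GCAT -> reversed TACG
Fragment 2: template[4:8] = AACT -> complement TTGA -> reversed AGTT
Fragment 3: template[8:12] = GTCA -> complement CAGT -> reversed TGAC

Answer: TACG,AGTT,TGAC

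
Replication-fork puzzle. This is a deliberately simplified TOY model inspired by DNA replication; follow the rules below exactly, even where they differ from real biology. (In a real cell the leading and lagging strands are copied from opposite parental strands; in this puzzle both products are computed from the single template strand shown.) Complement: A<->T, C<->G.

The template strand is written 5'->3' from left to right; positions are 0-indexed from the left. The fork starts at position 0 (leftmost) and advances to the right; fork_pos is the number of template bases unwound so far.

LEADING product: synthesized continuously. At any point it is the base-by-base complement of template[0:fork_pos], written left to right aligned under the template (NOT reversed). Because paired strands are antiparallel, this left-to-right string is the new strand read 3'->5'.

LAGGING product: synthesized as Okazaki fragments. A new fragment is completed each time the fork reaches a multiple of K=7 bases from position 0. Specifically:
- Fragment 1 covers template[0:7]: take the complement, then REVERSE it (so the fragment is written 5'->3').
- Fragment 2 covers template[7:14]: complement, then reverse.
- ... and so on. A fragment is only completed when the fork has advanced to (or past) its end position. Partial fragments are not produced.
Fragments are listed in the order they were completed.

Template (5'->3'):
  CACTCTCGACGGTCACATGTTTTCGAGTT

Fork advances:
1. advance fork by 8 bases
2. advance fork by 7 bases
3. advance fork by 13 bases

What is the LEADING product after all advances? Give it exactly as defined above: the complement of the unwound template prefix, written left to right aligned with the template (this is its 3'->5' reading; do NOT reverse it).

Step 1: advance 8 -> fork_pos = 0 + 8 = 8.
Step 2: advance 7 -> fork_pos = 8 + 7 = 15.
Step 3: advance 13 -> fork_pos = 15 + 13 = 28.
Unwound prefix: template[0:28] = CACTCTCGACGGTCACATGTTTTCGAGT
Complement it base by base (A<->T, C<->G), keeping left-to-right order:
  [0:5] CACTC -> GTGAG
  [5:10] TCGAC -> AGCTG
  [10:15] GGTCA -> CCAGT
  [15:20] CATGT -> GTACA
  [20:25] TTTCG -> AAAGC
  [25:28] AGT -> TCA
Concatenate: GTGAGAGCTGCCAGTGTACAAAAGCTCA (length 28; written aligned with the template, i.e. 3'->5').

Answer: GTGAGAGCTGCCAGTGTACAAAAGCTCA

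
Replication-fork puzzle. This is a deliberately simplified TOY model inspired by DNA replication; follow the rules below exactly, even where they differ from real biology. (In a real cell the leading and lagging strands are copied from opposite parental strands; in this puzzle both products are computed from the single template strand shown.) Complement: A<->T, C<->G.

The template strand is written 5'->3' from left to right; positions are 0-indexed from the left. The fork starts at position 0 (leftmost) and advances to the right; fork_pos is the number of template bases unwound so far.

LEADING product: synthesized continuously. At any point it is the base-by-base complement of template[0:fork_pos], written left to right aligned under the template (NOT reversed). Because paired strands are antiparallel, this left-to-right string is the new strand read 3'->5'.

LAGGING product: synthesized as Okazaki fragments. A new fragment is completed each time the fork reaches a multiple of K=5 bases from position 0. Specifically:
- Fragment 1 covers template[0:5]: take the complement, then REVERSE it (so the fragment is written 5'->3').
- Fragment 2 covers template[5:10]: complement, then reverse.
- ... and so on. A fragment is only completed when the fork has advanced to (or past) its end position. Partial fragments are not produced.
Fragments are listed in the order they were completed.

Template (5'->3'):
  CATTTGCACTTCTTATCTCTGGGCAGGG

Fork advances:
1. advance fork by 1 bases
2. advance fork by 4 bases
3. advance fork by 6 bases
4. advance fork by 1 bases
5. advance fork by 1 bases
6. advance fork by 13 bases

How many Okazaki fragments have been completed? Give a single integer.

Answer: 5

Derivation:
Step 1: advance 1 -> fork_pos = 0 + 1 = 1. Next multiple of 5 is 5 (not reached); still 0 fragment(s).
Step 2: advance 4 -> fork_pos = 1 + 4 = 5. Reached multiple(s) of 5: 5 -> fragment 1 completed (1 total).
Step 3: advance 6 -> fork_pos = 5 + 6 = 11. Reached multiple(s) of 5: 10 -> fragment 2 completed (2 total).
Step 4: advance 1 -> fork_pos = 11 + 1 = 12. Next multiple of 5 is 15 (not reached); still 2 fragment(s).
Step 5: advance 1 -> fork_pos = 12 + 1 = 13. Next multiple of 5 is 15 (not reached); still 2 fragment(s).
Step 6: advance 13 -> fork_pos = 13 + 13 = 26. Reached multiple(s) of 5: 15, 20, 25 -> fragments 3-5 completed (5 total).
Check: final fork_pos = 26; the multiples of 5 that are <= 26 are 5..25 -> 26 // 5 = 5 completed fragment(s).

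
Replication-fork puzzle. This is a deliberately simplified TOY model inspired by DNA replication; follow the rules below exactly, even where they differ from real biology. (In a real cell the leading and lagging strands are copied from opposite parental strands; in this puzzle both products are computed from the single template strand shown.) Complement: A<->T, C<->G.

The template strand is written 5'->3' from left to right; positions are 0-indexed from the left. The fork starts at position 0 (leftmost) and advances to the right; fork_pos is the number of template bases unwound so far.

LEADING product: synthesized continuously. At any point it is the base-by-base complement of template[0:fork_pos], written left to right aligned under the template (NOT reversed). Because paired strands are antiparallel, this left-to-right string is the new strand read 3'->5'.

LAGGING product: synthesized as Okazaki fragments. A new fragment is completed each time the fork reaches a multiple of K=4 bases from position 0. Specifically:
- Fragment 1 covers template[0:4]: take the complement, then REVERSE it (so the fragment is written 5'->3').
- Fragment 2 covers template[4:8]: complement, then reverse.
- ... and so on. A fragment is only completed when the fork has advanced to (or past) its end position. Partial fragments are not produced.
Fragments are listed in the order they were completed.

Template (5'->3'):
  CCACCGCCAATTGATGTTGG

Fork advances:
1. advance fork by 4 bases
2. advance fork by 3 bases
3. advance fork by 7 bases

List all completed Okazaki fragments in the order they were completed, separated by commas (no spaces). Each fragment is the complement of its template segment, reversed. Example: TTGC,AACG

Answer: GTGG,GGCG,AATT

Derivation:
Step 1: advance 4 -> fork_pos = 0 + 4 = 4. Reached multiple(s) of 4: 4 -> fragment 1 completed (1 total).
Step 2: advance 3 -> fork_pos = 4 + 3 = 7. Next multiple of 4 is 8 (not reached); still 1 fragment(s).
Step 3: advance 7 -> fork_pos = 7 + 7 = 14. Reached multiple(s) of 4: 8, 12 -> fragments 2-3 completed (3 total).
Final fork_pos = 14, so 3 fragment(s) are complete. Build each: template segment -> complement -> reverse.
Fragment 1: template[0:4] = CCAC -> complement GGTG -> reversed GTGG
Fragment 2: template[4:8] = CGCC -> complement GCGG -> reversed GGCG
Fragment 3: template[8:12] = AATT -> complement TTAA -> reversed AATT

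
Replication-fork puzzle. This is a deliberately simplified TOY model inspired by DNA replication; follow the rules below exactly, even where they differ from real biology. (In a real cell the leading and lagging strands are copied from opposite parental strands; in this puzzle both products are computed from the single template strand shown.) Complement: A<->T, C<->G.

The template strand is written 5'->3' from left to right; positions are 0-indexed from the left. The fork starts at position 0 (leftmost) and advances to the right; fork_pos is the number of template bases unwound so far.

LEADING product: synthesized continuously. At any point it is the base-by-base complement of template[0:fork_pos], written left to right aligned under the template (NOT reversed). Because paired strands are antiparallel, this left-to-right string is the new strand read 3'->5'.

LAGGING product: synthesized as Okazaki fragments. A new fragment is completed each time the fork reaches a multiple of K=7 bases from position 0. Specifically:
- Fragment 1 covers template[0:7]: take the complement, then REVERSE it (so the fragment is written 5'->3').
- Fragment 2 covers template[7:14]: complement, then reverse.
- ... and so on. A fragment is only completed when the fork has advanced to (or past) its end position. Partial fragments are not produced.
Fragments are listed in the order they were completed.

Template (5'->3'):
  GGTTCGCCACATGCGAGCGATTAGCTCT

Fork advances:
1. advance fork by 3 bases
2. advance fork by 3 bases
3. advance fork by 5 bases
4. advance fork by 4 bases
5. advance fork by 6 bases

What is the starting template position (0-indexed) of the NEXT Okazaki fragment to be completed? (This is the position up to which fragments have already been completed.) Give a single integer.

Step 1: advance 3 -> fork_pos = 0 + 3 = 3. Next multiple of 7 is 7 (not reached); still 0 fragment(s).
Step 2: advance 3 -> fork_pos = 3 + 3 = 6. Next multiple of 7 is 7 (not reached); still 0 fragment(s).
Step 3: advance 5 -> fork_pos = 6 + 5 = 11. Reached multiple(s) of 7: 7 -> fragment 1 completed (1 total).
Step 4: advance 4 -> fork_pos = 11 + 4 = 15. Reached multiple(s) of 7: 14 -> fragment 2 completed (2 total).
Step 5: advance 6 -> fork_pos = 15 + 6 = 21. Reached multiple(s) of 7: 21 -> fragment 3 completed (3 total).
3 fragment(s) completed, covering template[0:21] (3 x 7 = 21). The next fragment, fragment 4, covers template[21:28], so it starts at position 21.

Answer: 21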